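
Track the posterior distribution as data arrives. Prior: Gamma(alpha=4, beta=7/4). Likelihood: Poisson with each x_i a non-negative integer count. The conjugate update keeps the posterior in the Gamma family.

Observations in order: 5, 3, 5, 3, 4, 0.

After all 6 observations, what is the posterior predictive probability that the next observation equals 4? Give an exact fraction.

obs 1: x=5 → posterior Gamma(9, 11/4)
obs 2: x=3 → posterior Gamma(12, 15/4)
obs 3: x=5 → posterior Gamma(17, 19/4)
obs 4: x=3 → posterior Gamma(20, 23/4)
obs 5: x=4 → posterior Gamma(24, 27/4)
obs 6: x=0 → posterior Gamma(24, 31/4)

111495600127436911899695850753115212529152/685433352805286587740184366703033447265625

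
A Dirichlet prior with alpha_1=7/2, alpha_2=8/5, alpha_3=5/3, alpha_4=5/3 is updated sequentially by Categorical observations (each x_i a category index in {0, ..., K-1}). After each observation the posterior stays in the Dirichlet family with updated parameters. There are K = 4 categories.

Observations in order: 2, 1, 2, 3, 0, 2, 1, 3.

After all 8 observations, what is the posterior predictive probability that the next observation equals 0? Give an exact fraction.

obs 1: x=2 → posterior Dirichlet(7/2, 8/5, 8/3, 5/3)
obs 2: x=1 → posterior Dirichlet(7/2, 13/5, 8/3, 5/3)
obs 3: x=2 → posterior Dirichlet(7/2, 13/5, 11/3, 5/3)
obs 4: x=3 → posterior Dirichlet(7/2, 13/5, 11/3, 8/3)
obs 5: x=0 → posterior Dirichlet(9/2, 13/5, 11/3, 8/3)
obs 6: x=2 → posterior Dirichlet(9/2, 13/5, 14/3, 8/3)
obs 7: x=1 → posterior Dirichlet(9/2, 18/5, 14/3, 8/3)
obs 8: x=3 → posterior Dirichlet(9/2, 18/5, 14/3, 11/3)

135/493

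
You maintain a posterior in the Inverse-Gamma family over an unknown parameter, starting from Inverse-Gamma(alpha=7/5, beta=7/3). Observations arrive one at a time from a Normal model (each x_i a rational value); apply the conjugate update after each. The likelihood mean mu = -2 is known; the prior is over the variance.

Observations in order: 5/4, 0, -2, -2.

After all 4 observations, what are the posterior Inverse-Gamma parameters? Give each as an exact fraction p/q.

obs 1: x=5/4 → posterior Inverse-Gamma(19/10, 731/96)
obs 2: x=0 → posterior Inverse-Gamma(12/5, 923/96)
obs 3: x=-2 → posterior Inverse-Gamma(29/10, 923/96)
obs 4: x=-2 → posterior Inverse-Gamma(17/5, 923/96)

alpha=17/5, beta=923/96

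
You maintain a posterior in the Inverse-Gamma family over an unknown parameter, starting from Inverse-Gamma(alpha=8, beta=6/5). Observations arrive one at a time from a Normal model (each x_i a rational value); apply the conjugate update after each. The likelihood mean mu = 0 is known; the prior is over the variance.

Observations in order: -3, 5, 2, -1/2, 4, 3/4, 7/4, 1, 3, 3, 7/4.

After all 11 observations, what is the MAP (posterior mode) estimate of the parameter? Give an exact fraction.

6587/2320

obs 1: x=-3 → posterior Inverse-Gamma(17/2, 57/10)
obs 2: x=5 → posterior Inverse-Gamma(9, 91/5)
obs 3: x=2 → posterior Inverse-Gamma(19/2, 101/5)
obs 4: x=-1/2 → posterior Inverse-Gamma(10, 813/40)
obs 5: x=4 → posterior Inverse-Gamma(21/2, 1133/40)
obs 6: x=3/4 → posterior Inverse-Gamma(11, 4577/160)
obs 7: x=7/4 → posterior Inverse-Gamma(23/2, 2411/80)
obs 8: x=1 → posterior Inverse-Gamma(12, 2451/80)
obs 9: x=3 → posterior Inverse-Gamma(25/2, 2811/80)
obs 10: x=3 → posterior Inverse-Gamma(13, 3171/80)
obs 11: x=7/4 → posterior Inverse-Gamma(27/2, 6587/160)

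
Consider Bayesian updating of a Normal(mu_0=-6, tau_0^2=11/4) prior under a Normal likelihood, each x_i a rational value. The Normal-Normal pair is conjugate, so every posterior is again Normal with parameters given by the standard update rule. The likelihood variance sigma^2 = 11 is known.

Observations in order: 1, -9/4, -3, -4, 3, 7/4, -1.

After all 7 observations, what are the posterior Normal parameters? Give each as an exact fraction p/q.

mu_0=-57/22, tau_0^2=1

obs 1: x=1 → posterior Normal(-23/5, 11/5)
obs 2: x=-9/4 → posterior Normal(-101/24, 11/6)
obs 3: x=-3 → posterior Normal(-113/28, 11/7)
obs 4: x=-4 → posterior Normal(-129/32, 11/8)
obs 5: x=3 → posterior Normal(-13/4, 11/9)
obs 6: x=7/4 → posterior Normal(-11/4, 11/10)
obs 7: x=-1 → posterior Normal(-57/22, 1)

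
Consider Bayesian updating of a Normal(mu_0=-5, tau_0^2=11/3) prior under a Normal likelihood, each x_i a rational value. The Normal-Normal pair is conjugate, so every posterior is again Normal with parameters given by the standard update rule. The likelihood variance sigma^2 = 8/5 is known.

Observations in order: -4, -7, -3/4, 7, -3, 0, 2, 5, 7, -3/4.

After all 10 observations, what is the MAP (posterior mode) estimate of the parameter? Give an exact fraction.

obs 1: x=-4 → posterior Normal(-340/79, 88/79)
obs 2: x=-7 → posterior Normal(-725/134, 44/67)
obs 3: x=-3/4 → posterior Normal(-3065/756, 88/189)
obs 4: x=7 → posterior Normal(-25/16, 22/61)
obs 5: x=-3 → posterior Normal(-95/52, 88/299)
obs 6: x=0 → posterior Normal(-2185/1416, 44/177)
obs 7: x=2 → posterior Normal(-1745/1636, 88/409)
obs 8: x=5 → posterior Normal(-645/1856, 11/58)
obs 9: x=7 → posterior Normal(895/2076, 88/519)
obs 10: x=-3/4 → posterior Normal(365/1148, 44/287)

365/1148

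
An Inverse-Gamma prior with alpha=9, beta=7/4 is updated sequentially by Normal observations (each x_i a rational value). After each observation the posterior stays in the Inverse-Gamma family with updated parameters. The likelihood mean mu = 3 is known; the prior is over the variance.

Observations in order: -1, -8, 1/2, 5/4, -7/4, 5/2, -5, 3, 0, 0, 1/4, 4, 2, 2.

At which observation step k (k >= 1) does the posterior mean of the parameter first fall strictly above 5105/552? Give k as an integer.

k = 7

obs 1: x=-1 → posterior Inverse-Gamma(19/2, 39/4)
obs 2: x=-8 → posterior Inverse-Gamma(10, 281/4)
obs 3: x=1/2 → posterior Inverse-Gamma(21/2, 587/8)
obs 4: x=5/4 → posterior Inverse-Gamma(11, 2397/32)
obs 5: x=-7/4 → posterior Inverse-Gamma(23/2, 1379/16)
obs 6: x=5/2 → posterior Inverse-Gamma(12, 1381/16)
obs 7: x=-5 → posterior Inverse-Gamma(25/2, 1893/16)
obs 8: x=3 → posterior Inverse-Gamma(13, 1893/16)
obs 9: x=0 → posterior Inverse-Gamma(27/2, 1965/16)
obs 10: x=0 → posterior Inverse-Gamma(14, 2037/16)
obs 11: x=1/4 → posterior Inverse-Gamma(29/2, 4195/32)
obs 12: x=4 → posterior Inverse-Gamma(15, 4211/32)
obs 13: x=2 → posterior Inverse-Gamma(31/2, 4227/32)
obs 14: x=2 → posterior Inverse-Gamma(16, 4243/32)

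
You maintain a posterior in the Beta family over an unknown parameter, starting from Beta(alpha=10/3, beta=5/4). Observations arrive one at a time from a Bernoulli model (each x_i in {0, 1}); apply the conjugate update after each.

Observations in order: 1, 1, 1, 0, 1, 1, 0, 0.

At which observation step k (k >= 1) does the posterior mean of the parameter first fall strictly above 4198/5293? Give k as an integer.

obs 1: x=1 → posterior Beta(13/3, 5/4)
obs 2: x=1 → posterior Beta(16/3, 5/4)
obs 3: x=1 → posterior Beta(19/3, 5/4)
obs 4: x=0 → posterior Beta(19/3, 9/4)
obs 5: x=1 → posterior Beta(22/3, 9/4)
obs 6: x=1 → posterior Beta(25/3, 9/4)
obs 7: x=0 → posterior Beta(25/3, 13/4)
obs 8: x=0 → posterior Beta(25/3, 17/4)

k = 2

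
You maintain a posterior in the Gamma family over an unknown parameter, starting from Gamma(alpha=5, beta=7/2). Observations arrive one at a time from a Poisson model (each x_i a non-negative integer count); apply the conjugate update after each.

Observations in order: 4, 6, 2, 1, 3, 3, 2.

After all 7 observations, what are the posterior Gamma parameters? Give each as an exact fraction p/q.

obs 1: x=4 → posterior Gamma(9, 9/2)
obs 2: x=6 → posterior Gamma(15, 11/2)
obs 3: x=2 → posterior Gamma(17, 13/2)
obs 4: x=1 → posterior Gamma(18, 15/2)
obs 5: x=3 → posterior Gamma(21, 17/2)
obs 6: x=3 → posterior Gamma(24, 19/2)
obs 7: x=2 → posterior Gamma(26, 21/2)

alpha=26, beta=21/2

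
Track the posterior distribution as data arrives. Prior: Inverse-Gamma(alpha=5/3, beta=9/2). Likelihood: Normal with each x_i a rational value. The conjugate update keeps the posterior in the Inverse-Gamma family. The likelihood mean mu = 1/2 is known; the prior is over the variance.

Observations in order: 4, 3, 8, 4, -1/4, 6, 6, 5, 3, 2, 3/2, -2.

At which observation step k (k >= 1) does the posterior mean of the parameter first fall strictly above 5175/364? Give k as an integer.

k = 3

obs 1: x=4 → posterior Inverse-Gamma(13/6, 85/8)
obs 2: x=3 → posterior Inverse-Gamma(8/3, 55/4)
obs 3: x=8 → posterior Inverse-Gamma(19/6, 335/8)
obs 4: x=4 → posterior Inverse-Gamma(11/3, 48)
obs 5: x=-1/4 → posterior Inverse-Gamma(25/6, 1545/32)
obs 6: x=6 → posterior Inverse-Gamma(14/3, 2029/32)
obs 7: x=6 → posterior Inverse-Gamma(31/6, 2513/32)
obs 8: x=5 → posterior Inverse-Gamma(17/3, 2837/32)
obs 9: x=3 → posterior Inverse-Gamma(37/6, 2937/32)
obs 10: x=2 → posterior Inverse-Gamma(20/3, 2973/32)
obs 11: x=3/2 → posterior Inverse-Gamma(43/6, 2989/32)
obs 12: x=-2 → posterior Inverse-Gamma(23/3, 3089/32)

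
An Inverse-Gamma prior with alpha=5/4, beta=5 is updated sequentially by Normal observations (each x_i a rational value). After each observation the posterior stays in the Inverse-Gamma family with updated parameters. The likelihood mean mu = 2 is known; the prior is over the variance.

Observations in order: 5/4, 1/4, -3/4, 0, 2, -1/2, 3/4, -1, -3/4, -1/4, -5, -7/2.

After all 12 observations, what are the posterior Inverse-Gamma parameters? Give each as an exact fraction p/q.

alpha=29/4, beta=1071/16

obs 1: x=5/4 → posterior Inverse-Gamma(7/4, 169/32)
obs 2: x=1/4 → posterior Inverse-Gamma(9/4, 109/16)
obs 3: x=-3/4 → posterior Inverse-Gamma(11/4, 339/32)
obs 4: x=0 → posterior Inverse-Gamma(13/4, 403/32)
obs 5: x=2 → posterior Inverse-Gamma(15/4, 403/32)
obs 6: x=-1/2 → posterior Inverse-Gamma(17/4, 503/32)
obs 7: x=3/4 → posterior Inverse-Gamma(19/4, 33/2)
obs 8: x=-1 → posterior Inverse-Gamma(21/4, 21)
obs 9: x=-3/4 → posterior Inverse-Gamma(23/4, 793/32)
obs 10: x=-1/4 → posterior Inverse-Gamma(25/4, 437/16)
obs 11: x=-5 → posterior Inverse-Gamma(27/4, 829/16)
obs 12: x=-7/2 → posterior Inverse-Gamma(29/4, 1071/16)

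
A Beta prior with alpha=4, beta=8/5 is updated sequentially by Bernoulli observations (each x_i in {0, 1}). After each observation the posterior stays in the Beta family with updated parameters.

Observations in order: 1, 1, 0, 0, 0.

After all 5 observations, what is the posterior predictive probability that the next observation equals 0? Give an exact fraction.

23/53

obs 1: x=1 → posterior Beta(5, 8/5)
obs 2: x=1 → posterior Beta(6, 8/5)
obs 3: x=0 → posterior Beta(6, 13/5)
obs 4: x=0 → posterior Beta(6, 18/5)
obs 5: x=0 → posterior Beta(6, 23/5)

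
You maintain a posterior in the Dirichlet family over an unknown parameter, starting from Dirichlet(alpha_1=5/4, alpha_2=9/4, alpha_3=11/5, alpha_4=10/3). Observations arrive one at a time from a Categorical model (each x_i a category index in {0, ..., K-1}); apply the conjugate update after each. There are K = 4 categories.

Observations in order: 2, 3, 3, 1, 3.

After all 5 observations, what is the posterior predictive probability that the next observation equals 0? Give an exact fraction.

obs 1: x=2 → posterior Dirichlet(5/4, 9/4, 16/5, 10/3)
obs 2: x=3 → posterior Dirichlet(5/4, 9/4, 16/5, 13/3)
obs 3: x=3 → posterior Dirichlet(5/4, 9/4, 16/5, 16/3)
obs 4: x=1 → posterior Dirichlet(5/4, 13/4, 16/5, 16/3)
obs 5: x=3 → posterior Dirichlet(5/4, 13/4, 16/5, 19/3)

75/842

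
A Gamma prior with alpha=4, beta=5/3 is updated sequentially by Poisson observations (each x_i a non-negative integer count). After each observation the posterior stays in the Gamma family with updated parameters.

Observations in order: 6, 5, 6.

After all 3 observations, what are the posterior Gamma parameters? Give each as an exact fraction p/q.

obs 1: x=6 → posterior Gamma(10, 8/3)
obs 2: x=5 → posterior Gamma(15, 11/3)
obs 3: x=6 → posterior Gamma(21, 14/3)

alpha=21, beta=14/3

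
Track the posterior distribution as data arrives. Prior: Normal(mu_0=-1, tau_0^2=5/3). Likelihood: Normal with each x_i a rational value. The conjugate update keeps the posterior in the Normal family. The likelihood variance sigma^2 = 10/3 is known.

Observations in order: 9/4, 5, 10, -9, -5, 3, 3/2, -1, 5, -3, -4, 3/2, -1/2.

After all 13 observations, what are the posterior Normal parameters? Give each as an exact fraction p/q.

mu_0=1/4, tau_0^2=2/9

obs 1: x=9/4 → posterior Normal(1/12, 10/9)
obs 2: x=5 → posterior Normal(21/16, 5/6)
obs 3: x=10 → posterior Normal(61/20, 2/3)
obs 4: x=-9 → posterior Normal(25/24, 5/9)
obs 5: x=-5 → posterior Normal(5/28, 10/21)
obs 6: x=3 → posterior Normal(17/32, 5/12)
obs 7: x=3/2 → posterior Normal(23/36, 10/27)
obs 8: x=-1 → posterior Normal(19/40, 1/3)
obs 9: x=5 → posterior Normal(39/44, 10/33)
obs 10: x=-3 → posterior Normal(9/16, 5/18)
obs 11: x=-4 → posterior Normal(11/52, 10/39)
obs 12: x=3/2 → posterior Normal(17/56, 5/21)
obs 13: x=-1/2 → posterior Normal(1/4, 2/9)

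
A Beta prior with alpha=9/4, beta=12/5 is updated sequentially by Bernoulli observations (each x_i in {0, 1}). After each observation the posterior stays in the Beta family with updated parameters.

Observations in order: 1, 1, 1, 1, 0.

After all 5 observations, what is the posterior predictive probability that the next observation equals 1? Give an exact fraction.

125/193

obs 1: x=1 → posterior Beta(13/4, 12/5)
obs 2: x=1 → posterior Beta(17/4, 12/5)
obs 3: x=1 → posterior Beta(21/4, 12/5)
obs 4: x=1 → posterior Beta(25/4, 12/5)
obs 5: x=0 → posterior Beta(25/4, 17/5)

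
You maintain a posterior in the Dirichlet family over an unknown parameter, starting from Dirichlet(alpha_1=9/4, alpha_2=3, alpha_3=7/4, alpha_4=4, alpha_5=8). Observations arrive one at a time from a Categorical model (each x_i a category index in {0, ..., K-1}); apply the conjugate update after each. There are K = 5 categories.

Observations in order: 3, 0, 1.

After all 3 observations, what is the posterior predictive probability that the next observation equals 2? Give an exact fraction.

obs 1: x=3 → posterior Dirichlet(9/4, 3, 7/4, 5, 8)
obs 2: x=0 → posterior Dirichlet(13/4, 3, 7/4, 5, 8)
obs 3: x=1 → posterior Dirichlet(13/4, 4, 7/4, 5, 8)

7/88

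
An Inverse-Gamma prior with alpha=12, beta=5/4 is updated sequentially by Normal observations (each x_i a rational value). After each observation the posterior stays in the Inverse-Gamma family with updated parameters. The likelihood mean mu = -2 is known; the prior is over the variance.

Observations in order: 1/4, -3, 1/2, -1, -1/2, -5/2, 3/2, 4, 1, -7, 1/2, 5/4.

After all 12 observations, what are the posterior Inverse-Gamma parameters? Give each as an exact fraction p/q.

obs 1: x=1/4 → posterior Inverse-Gamma(25/2, 121/32)
obs 2: x=-3 → posterior Inverse-Gamma(13, 137/32)
obs 3: x=1/2 → posterior Inverse-Gamma(27/2, 237/32)
obs 4: x=-1 → posterior Inverse-Gamma(14, 253/32)
obs 5: x=-1/2 → posterior Inverse-Gamma(29/2, 289/32)
obs 6: x=-5/2 → posterior Inverse-Gamma(15, 293/32)
obs 7: x=3/2 → posterior Inverse-Gamma(31/2, 489/32)
obs 8: x=4 → posterior Inverse-Gamma(16, 1065/32)
obs 9: x=1 → posterior Inverse-Gamma(33/2, 1209/32)
obs 10: x=-7 → posterior Inverse-Gamma(17, 1609/32)
obs 11: x=1/2 → posterior Inverse-Gamma(35/2, 1709/32)
obs 12: x=5/4 → posterior Inverse-Gamma(18, 939/16)

alpha=18, beta=939/16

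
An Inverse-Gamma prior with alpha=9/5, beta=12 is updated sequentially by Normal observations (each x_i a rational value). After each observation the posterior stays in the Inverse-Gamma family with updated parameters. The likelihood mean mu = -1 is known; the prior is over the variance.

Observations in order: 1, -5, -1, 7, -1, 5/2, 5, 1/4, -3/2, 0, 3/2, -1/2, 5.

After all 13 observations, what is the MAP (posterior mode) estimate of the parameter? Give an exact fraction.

obs 1: x=1 → posterior Inverse-Gamma(23/10, 14)
obs 2: x=-5 → posterior Inverse-Gamma(14/5, 22)
obs 3: x=-1 → posterior Inverse-Gamma(33/10, 22)
obs 4: x=7 → posterior Inverse-Gamma(19/5, 54)
obs 5: x=-1 → posterior Inverse-Gamma(43/10, 54)
obs 6: x=5/2 → posterior Inverse-Gamma(24/5, 481/8)
obs 7: x=5 → posterior Inverse-Gamma(53/10, 625/8)
obs 8: x=1/4 → posterior Inverse-Gamma(29/5, 2525/32)
obs 9: x=-3/2 → posterior Inverse-Gamma(63/10, 2529/32)
obs 10: x=0 → posterior Inverse-Gamma(34/5, 2545/32)
obs 11: x=3/2 → posterior Inverse-Gamma(73/10, 2645/32)
obs 12: x=-1/2 → posterior Inverse-Gamma(39/5, 2649/32)
obs 13: x=5 → posterior Inverse-Gamma(83/10, 3225/32)

5375/496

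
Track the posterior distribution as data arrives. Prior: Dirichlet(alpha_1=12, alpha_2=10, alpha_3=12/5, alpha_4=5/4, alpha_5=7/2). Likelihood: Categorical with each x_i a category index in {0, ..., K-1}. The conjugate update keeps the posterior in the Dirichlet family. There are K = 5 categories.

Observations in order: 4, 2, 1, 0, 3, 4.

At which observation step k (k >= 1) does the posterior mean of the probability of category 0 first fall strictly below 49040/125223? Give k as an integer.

obs 1: x=4 → posterior Dirichlet(12, 10, 12/5, 5/4, 9/2)
obs 2: x=2 → posterior Dirichlet(12, 10, 17/5, 5/4, 9/2)
obs 3: x=1 → posterior Dirichlet(12, 11, 17/5, 5/4, 9/2)
obs 4: x=0 → posterior Dirichlet(13, 11, 17/5, 5/4, 9/2)
obs 5: x=3 → posterior Dirichlet(13, 11, 17/5, 9/4, 9/2)
obs 6: x=4 → posterior Dirichlet(13, 11, 17/5, 9/4, 11/2)

k = 2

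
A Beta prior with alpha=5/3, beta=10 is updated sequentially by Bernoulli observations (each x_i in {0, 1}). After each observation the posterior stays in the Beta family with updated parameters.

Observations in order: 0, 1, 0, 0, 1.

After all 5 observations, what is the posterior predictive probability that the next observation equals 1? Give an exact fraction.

11/50

obs 1: x=0 → posterior Beta(5/3, 11)
obs 2: x=1 → posterior Beta(8/3, 11)
obs 3: x=0 → posterior Beta(8/3, 12)
obs 4: x=0 → posterior Beta(8/3, 13)
obs 5: x=1 → posterior Beta(11/3, 13)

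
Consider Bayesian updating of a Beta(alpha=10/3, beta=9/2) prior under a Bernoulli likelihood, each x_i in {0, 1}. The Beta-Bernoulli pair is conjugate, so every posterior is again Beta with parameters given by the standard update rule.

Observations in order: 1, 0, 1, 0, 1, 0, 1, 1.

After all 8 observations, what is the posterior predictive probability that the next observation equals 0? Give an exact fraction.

obs 1: x=1 → posterior Beta(13/3, 9/2)
obs 2: x=0 → posterior Beta(13/3, 11/2)
obs 3: x=1 → posterior Beta(16/3, 11/2)
obs 4: x=0 → posterior Beta(16/3, 13/2)
obs 5: x=1 → posterior Beta(19/3, 13/2)
obs 6: x=0 → posterior Beta(19/3, 15/2)
obs 7: x=1 → posterior Beta(22/3, 15/2)
obs 8: x=1 → posterior Beta(25/3, 15/2)

9/19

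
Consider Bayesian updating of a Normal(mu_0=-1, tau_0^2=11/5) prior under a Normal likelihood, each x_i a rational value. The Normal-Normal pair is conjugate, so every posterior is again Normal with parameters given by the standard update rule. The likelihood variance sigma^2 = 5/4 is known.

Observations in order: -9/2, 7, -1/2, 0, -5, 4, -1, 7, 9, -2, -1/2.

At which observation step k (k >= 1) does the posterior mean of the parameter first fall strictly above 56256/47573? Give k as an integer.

obs 1: x=-9/2 → posterior Normal(-223/69, 55/69)
obs 2: x=7 → posterior Normal(85/113, 55/113)
obs 3: x=-1/2 → posterior Normal(63/157, 55/157)
obs 4: x=0 → posterior Normal(21/67, 55/201)
obs 5: x=-5 → posterior Normal(-157/245, 11/49)
obs 6: x=4 → posterior Normal(19/289, 55/289)
obs 7: x=-1 → posterior Normal(-25/333, 55/333)
obs 8: x=7 → posterior Normal(283/377, 55/377)
obs 9: x=9 → posterior Normal(679/421, 55/421)
obs 10: x=-2 → posterior Normal(197/155, 11/93)
obs 11: x=-1/2 → posterior Normal(569/509, 55/509)

k = 9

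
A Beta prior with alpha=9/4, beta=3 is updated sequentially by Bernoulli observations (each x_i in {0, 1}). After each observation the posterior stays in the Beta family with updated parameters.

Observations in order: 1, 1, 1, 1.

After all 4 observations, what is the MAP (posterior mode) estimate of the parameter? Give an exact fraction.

21/29

obs 1: x=1 → posterior Beta(13/4, 3)
obs 2: x=1 → posterior Beta(17/4, 3)
obs 3: x=1 → posterior Beta(21/4, 3)
obs 4: x=1 → posterior Beta(25/4, 3)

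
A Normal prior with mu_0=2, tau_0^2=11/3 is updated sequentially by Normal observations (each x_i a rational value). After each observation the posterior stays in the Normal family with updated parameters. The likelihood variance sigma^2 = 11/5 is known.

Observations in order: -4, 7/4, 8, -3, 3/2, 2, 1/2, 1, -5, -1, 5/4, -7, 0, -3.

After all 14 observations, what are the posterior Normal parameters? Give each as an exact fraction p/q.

obs 1: x=-4 → posterior Normal(-7/4, 11/8)
obs 2: x=7/4 → posterior Normal(-21/52, 11/13)
obs 3: x=8 → posterior Normal(139/72, 11/18)
obs 4: x=-3 → posterior Normal(79/92, 11/23)
obs 5: x=3/2 → posterior Normal(109/112, 11/28)
obs 6: x=2 → posterior Normal(149/132, 1/3)
obs 7: x=1/2 → posterior Normal(159/152, 11/38)
obs 8: x=1 → posterior Normal(179/172, 11/43)
obs 9: x=-5 → posterior Normal(79/192, 11/48)
obs 10: x=-1 → posterior Normal(59/212, 11/53)
obs 11: x=5/4 → posterior Normal(21/58, 11/58)
obs 12: x=-7 → posterior Normal(-2/9, 11/63)
obs 13: x=0 → posterior Normal(-7/34, 11/68)
obs 14: x=-3 → posterior Normal(-29/73, 11/73)

mu_0=-29/73, tau_0^2=11/73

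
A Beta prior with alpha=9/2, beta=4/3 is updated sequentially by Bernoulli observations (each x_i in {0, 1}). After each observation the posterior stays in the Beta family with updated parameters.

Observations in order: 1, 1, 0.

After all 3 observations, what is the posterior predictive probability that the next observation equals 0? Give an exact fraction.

14/53

obs 1: x=1 → posterior Beta(11/2, 4/3)
obs 2: x=1 → posterior Beta(13/2, 4/3)
obs 3: x=0 → posterior Beta(13/2, 7/3)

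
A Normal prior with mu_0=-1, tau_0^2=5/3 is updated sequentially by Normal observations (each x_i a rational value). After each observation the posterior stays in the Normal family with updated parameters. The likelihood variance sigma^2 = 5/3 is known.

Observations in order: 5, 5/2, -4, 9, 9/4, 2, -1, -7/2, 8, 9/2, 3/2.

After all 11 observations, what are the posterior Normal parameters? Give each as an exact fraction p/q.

mu_0=101/48, tau_0^2=5/36

obs 1: x=5 → posterior Normal(2, 5/6)
obs 2: x=5/2 → posterior Normal(13/6, 5/9)
obs 3: x=-4 → posterior Normal(5/8, 5/12)
obs 4: x=9 → posterior Normal(23/10, 1/3)
obs 5: x=9/4 → posterior Normal(55/24, 5/18)
obs 6: x=2 → posterior Normal(9/4, 5/21)
obs 7: x=-1 → posterior Normal(59/32, 5/24)
obs 8: x=-7/2 → posterior Normal(5/4, 5/27)
obs 9: x=8 → posterior Normal(77/40, 1/6)
obs 10: x=9/2 → posterior Normal(95/44, 5/33)
obs 11: x=3/2 → posterior Normal(101/48, 5/36)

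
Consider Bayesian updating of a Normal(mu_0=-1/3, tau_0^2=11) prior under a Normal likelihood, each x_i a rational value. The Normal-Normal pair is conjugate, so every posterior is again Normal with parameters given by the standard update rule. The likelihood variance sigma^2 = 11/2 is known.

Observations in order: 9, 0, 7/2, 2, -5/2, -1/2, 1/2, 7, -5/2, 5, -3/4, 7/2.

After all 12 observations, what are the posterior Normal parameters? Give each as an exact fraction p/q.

obs 1: x=9 → posterior Normal(53/9, 11/3)
obs 2: x=0 → posterior Normal(53/15, 11/5)
obs 3: x=7/2 → posterior Normal(74/21, 11/7)
obs 4: x=2 → posterior Normal(86/27, 11/9)
obs 5: x=-5/2 → posterior Normal(71/33, 1)
obs 6: x=-1/2 → posterior Normal(68/39, 11/13)
obs 7: x=1/2 → posterior Normal(71/45, 11/15)
obs 8: x=7 → posterior Normal(113/51, 11/17)
obs 9: x=-5/2 → posterior Normal(98/57, 11/19)
obs 10: x=5 → posterior Normal(128/63, 11/21)
obs 11: x=-3/4 → posterior Normal(247/138, 11/23)
obs 12: x=7/2 → posterior Normal(289/150, 11/25)

mu_0=289/150, tau_0^2=11/25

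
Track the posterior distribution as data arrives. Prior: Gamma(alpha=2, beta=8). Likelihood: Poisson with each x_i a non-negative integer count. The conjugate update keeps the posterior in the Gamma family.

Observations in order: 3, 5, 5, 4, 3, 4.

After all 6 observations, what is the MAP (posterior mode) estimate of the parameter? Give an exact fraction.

25/14

obs 1: x=3 → posterior Gamma(5, 9)
obs 2: x=5 → posterior Gamma(10, 10)
obs 3: x=5 → posterior Gamma(15, 11)
obs 4: x=4 → posterior Gamma(19, 12)
obs 5: x=3 → posterior Gamma(22, 13)
obs 6: x=4 → posterior Gamma(26, 14)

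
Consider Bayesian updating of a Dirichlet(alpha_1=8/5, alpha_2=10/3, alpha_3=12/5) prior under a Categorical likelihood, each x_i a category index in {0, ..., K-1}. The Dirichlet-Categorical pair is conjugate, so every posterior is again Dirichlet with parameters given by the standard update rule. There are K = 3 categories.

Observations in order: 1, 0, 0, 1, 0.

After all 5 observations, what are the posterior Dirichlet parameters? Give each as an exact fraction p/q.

alpha_1=23/5, alpha_2=16/3, alpha_3=12/5

obs 1: x=1 → posterior Dirichlet(8/5, 13/3, 12/5)
obs 2: x=0 → posterior Dirichlet(13/5, 13/3, 12/5)
obs 3: x=0 → posterior Dirichlet(18/5, 13/3, 12/5)
obs 4: x=1 → posterior Dirichlet(18/5, 16/3, 12/5)
obs 5: x=0 → posterior Dirichlet(23/5, 16/3, 12/5)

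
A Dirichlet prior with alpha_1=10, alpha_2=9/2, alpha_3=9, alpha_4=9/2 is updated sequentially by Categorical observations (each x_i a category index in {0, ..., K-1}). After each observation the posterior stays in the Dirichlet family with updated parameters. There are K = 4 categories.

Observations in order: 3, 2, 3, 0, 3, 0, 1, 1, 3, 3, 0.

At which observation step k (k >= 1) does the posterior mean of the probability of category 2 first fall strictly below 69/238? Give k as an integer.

k = 7

obs 1: x=3 → posterior Dirichlet(10, 9/2, 9, 11/2)
obs 2: x=2 → posterior Dirichlet(10, 9/2, 10, 11/2)
obs 3: x=3 → posterior Dirichlet(10, 9/2, 10, 13/2)
obs 4: x=0 → posterior Dirichlet(11, 9/2, 10, 13/2)
obs 5: x=3 → posterior Dirichlet(11, 9/2, 10, 15/2)
obs 6: x=0 → posterior Dirichlet(12, 9/2, 10, 15/2)
obs 7: x=1 → posterior Dirichlet(12, 11/2, 10, 15/2)
obs 8: x=1 → posterior Dirichlet(12, 13/2, 10, 15/2)
obs 9: x=3 → posterior Dirichlet(12, 13/2, 10, 17/2)
obs 10: x=3 → posterior Dirichlet(12, 13/2, 10, 19/2)
obs 11: x=0 → posterior Dirichlet(13, 13/2, 10, 19/2)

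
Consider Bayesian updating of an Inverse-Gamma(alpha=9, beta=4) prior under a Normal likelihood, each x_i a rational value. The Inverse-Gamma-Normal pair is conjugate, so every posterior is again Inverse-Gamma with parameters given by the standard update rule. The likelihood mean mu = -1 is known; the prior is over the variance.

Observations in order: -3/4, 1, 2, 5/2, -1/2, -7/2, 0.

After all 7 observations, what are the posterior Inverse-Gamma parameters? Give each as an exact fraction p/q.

obs 1: x=-3/4 → posterior Inverse-Gamma(19/2, 129/32)
obs 2: x=1 → posterior Inverse-Gamma(10, 193/32)
obs 3: x=2 → posterior Inverse-Gamma(21/2, 337/32)
obs 4: x=5/2 → posterior Inverse-Gamma(11, 533/32)
obs 5: x=-1/2 → posterior Inverse-Gamma(23/2, 537/32)
obs 6: x=-7/2 → posterior Inverse-Gamma(12, 637/32)
obs 7: x=0 → posterior Inverse-Gamma(25/2, 653/32)

alpha=25/2, beta=653/32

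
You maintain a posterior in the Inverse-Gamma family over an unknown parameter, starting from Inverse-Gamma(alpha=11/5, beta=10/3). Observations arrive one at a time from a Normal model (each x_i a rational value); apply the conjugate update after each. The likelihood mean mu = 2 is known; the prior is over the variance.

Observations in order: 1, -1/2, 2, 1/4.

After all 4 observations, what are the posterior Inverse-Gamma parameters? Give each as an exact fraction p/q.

obs 1: x=1 → posterior Inverse-Gamma(27/10, 23/6)
obs 2: x=-1/2 → posterior Inverse-Gamma(16/5, 167/24)
obs 3: x=2 → posterior Inverse-Gamma(37/10, 167/24)
obs 4: x=1/4 → posterior Inverse-Gamma(21/5, 815/96)

alpha=21/5, beta=815/96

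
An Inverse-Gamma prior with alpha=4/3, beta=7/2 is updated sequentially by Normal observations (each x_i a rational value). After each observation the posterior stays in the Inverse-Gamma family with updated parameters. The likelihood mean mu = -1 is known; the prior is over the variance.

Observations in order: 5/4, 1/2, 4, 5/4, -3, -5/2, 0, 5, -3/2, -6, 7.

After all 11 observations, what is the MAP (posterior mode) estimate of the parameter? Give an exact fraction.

obs 1: x=5/4 → posterior Inverse-Gamma(11/6, 193/32)
obs 2: x=1/2 → posterior Inverse-Gamma(7/3, 229/32)
obs 3: x=4 → posterior Inverse-Gamma(17/6, 629/32)
obs 4: x=5/4 → posterior Inverse-Gamma(10/3, 355/16)
obs 5: x=-3 → posterior Inverse-Gamma(23/6, 387/16)
obs 6: x=-5/2 → posterior Inverse-Gamma(13/3, 405/16)
obs 7: x=0 → posterior Inverse-Gamma(29/6, 413/16)
obs 8: x=5 → posterior Inverse-Gamma(16/3, 701/16)
obs 9: x=-3/2 → posterior Inverse-Gamma(35/6, 703/16)
obs 10: x=-6 → posterior Inverse-Gamma(19/3, 903/16)
obs 11: x=7 → posterior Inverse-Gamma(41/6, 1415/16)

4245/376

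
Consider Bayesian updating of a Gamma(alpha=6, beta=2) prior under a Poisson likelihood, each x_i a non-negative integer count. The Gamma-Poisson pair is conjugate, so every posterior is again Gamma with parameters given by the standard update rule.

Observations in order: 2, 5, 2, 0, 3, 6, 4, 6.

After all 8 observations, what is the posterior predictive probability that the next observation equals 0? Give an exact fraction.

10000000000000000000000000000000000/255476698618765889551019445759400441

obs 1: x=2 → posterior Gamma(8, 3)
obs 2: x=5 → posterior Gamma(13, 4)
obs 3: x=2 → posterior Gamma(15, 5)
obs 4: x=0 → posterior Gamma(15, 6)
obs 5: x=3 → posterior Gamma(18, 7)
obs 6: x=6 → posterior Gamma(24, 8)
obs 7: x=4 → posterior Gamma(28, 9)
obs 8: x=6 → posterior Gamma(34, 10)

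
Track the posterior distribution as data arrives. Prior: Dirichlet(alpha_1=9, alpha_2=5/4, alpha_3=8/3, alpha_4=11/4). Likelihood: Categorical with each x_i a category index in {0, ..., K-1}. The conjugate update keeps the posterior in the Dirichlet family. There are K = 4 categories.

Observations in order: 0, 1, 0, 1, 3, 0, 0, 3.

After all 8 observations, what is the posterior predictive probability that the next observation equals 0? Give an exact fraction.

39/71

obs 1: x=0 → posterior Dirichlet(10, 5/4, 8/3, 11/4)
obs 2: x=1 → posterior Dirichlet(10, 9/4, 8/3, 11/4)
obs 3: x=0 → posterior Dirichlet(11, 9/4, 8/3, 11/4)
obs 4: x=1 → posterior Dirichlet(11, 13/4, 8/3, 11/4)
obs 5: x=3 → posterior Dirichlet(11, 13/4, 8/3, 15/4)
obs 6: x=0 → posterior Dirichlet(12, 13/4, 8/3, 15/4)
obs 7: x=0 → posterior Dirichlet(13, 13/4, 8/3, 15/4)
obs 8: x=3 → posterior Dirichlet(13, 13/4, 8/3, 19/4)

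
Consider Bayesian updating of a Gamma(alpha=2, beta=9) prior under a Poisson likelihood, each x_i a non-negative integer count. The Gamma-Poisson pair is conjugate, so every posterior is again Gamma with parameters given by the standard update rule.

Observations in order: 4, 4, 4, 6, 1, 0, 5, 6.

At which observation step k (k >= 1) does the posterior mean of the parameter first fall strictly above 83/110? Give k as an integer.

k = 2

obs 1: x=4 → posterior Gamma(6, 10)
obs 2: x=4 → posterior Gamma(10, 11)
obs 3: x=4 → posterior Gamma(14, 12)
obs 4: x=6 → posterior Gamma(20, 13)
obs 5: x=1 → posterior Gamma(21, 14)
obs 6: x=0 → posterior Gamma(21, 15)
obs 7: x=5 → posterior Gamma(26, 16)
obs 8: x=6 → posterior Gamma(32, 17)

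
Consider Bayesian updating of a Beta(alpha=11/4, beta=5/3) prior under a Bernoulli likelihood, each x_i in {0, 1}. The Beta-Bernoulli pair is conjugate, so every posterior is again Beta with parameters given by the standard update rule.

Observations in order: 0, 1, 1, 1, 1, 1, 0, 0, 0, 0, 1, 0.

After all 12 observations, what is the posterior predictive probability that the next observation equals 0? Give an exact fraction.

92/197

obs 1: x=0 → posterior Beta(11/4, 8/3)
obs 2: x=1 → posterior Beta(15/4, 8/3)
obs 3: x=1 → posterior Beta(19/4, 8/3)
obs 4: x=1 → posterior Beta(23/4, 8/3)
obs 5: x=1 → posterior Beta(27/4, 8/3)
obs 6: x=1 → posterior Beta(31/4, 8/3)
obs 7: x=0 → posterior Beta(31/4, 11/3)
obs 8: x=0 → posterior Beta(31/4, 14/3)
obs 9: x=0 → posterior Beta(31/4, 17/3)
obs 10: x=0 → posterior Beta(31/4, 20/3)
obs 11: x=1 → posterior Beta(35/4, 20/3)
obs 12: x=0 → posterior Beta(35/4, 23/3)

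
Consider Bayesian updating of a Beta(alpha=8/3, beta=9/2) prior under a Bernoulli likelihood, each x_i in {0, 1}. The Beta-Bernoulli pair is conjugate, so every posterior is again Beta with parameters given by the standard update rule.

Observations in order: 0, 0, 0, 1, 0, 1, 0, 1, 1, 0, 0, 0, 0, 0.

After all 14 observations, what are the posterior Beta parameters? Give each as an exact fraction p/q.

obs 1: x=0 → posterior Beta(8/3, 11/2)
obs 2: x=0 → posterior Beta(8/3, 13/2)
obs 3: x=0 → posterior Beta(8/3, 15/2)
obs 4: x=1 → posterior Beta(11/3, 15/2)
obs 5: x=0 → posterior Beta(11/3, 17/2)
obs 6: x=1 → posterior Beta(14/3, 17/2)
obs 7: x=0 → posterior Beta(14/3, 19/2)
obs 8: x=1 → posterior Beta(17/3, 19/2)
obs 9: x=1 → posterior Beta(20/3, 19/2)
obs 10: x=0 → posterior Beta(20/3, 21/2)
obs 11: x=0 → posterior Beta(20/3, 23/2)
obs 12: x=0 → posterior Beta(20/3, 25/2)
obs 13: x=0 → posterior Beta(20/3, 27/2)
obs 14: x=0 → posterior Beta(20/3, 29/2)

alpha=20/3, beta=29/2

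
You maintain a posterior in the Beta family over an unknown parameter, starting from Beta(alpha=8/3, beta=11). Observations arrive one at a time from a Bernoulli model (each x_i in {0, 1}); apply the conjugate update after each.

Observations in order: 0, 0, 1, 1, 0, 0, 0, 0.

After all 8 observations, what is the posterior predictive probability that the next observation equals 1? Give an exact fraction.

14/65

obs 1: x=0 → posterior Beta(8/3, 12)
obs 2: x=0 → posterior Beta(8/3, 13)
obs 3: x=1 → posterior Beta(11/3, 13)
obs 4: x=1 → posterior Beta(14/3, 13)
obs 5: x=0 → posterior Beta(14/3, 14)
obs 6: x=0 → posterior Beta(14/3, 15)
obs 7: x=0 → posterior Beta(14/3, 16)
obs 8: x=0 → posterior Beta(14/3, 17)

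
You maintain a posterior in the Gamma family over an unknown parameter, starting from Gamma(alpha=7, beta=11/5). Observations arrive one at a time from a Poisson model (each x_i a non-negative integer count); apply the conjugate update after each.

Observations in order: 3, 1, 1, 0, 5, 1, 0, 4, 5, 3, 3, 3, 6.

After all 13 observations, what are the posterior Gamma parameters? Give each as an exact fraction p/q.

obs 1: x=3 → posterior Gamma(10, 16/5)
obs 2: x=1 → posterior Gamma(11, 21/5)
obs 3: x=1 → posterior Gamma(12, 26/5)
obs 4: x=0 → posterior Gamma(12, 31/5)
obs 5: x=5 → posterior Gamma(17, 36/5)
obs 6: x=1 → posterior Gamma(18, 41/5)
obs 7: x=0 → posterior Gamma(18, 46/5)
obs 8: x=4 → posterior Gamma(22, 51/5)
obs 9: x=5 → posterior Gamma(27, 56/5)
obs 10: x=3 → posterior Gamma(30, 61/5)
obs 11: x=3 → posterior Gamma(33, 66/5)
obs 12: x=3 → posterior Gamma(36, 71/5)
obs 13: x=6 → posterior Gamma(42, 76/5)

alpha=42, beta=76/5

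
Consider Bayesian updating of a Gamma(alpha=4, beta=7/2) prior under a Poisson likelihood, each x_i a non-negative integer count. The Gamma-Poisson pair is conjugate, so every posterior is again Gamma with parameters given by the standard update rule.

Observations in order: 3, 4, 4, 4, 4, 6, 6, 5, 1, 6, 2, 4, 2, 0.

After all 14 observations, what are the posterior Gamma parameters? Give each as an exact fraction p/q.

alpha=55, beta=35/2

obs 1: x=3 → posterior Gamma(7, 9/2)
obs 2: x=4 → posterior Gamma(11, 11/2)
obs 3: x=4 → posterior Gamma(15, 13/2)
obs 4: x=4 → posterior Gamma(19, 15/2)
obs 5: x=4 → posterior Gamma(23, 17/2)
obs 6: x=6 → posterior Gamma(29, 19/2)
obs 7: x=6 → posterior Gamma(35, 21/2)
obs 8: x=5 → posterior Gamma(40, 23/2)
obs 9: x=1 → posterior Gamma(41, 25/2)
obs 10: x=6 → posterior Gamma(47, 27/2)
obs 11: x=2 → posterior Gamma(49, 29/2)
obs 12: x=4 → posterior Gamma(53, 31/2)
obs 13: x=2 → posterior Gamma(55, 33/2)
obs 14: x=0 → posterior Gamma(55, 35/2)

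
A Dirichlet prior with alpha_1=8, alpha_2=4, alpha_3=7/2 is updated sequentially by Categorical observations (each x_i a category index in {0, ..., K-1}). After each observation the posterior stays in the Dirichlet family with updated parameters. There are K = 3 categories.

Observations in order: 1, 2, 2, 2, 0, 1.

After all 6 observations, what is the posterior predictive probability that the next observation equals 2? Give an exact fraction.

13/43

obs 1: x=1 → posterior Dirichlet(8, 5, 7/2)
obs 2: x=2 → posterior Dirichlet(8, 5, 9/2)
obs 3: x=2 → posterior Dirichlet(8, 5, 11/2)
obs 4: x=2 → posterior Dirichlet(8, 5, 13/2)
obs 5: x=0 → posterior Dirichlet(9, 5, 13/2)
obs 6: x=1 → posterior Dirichlet(9, 6, 13/2)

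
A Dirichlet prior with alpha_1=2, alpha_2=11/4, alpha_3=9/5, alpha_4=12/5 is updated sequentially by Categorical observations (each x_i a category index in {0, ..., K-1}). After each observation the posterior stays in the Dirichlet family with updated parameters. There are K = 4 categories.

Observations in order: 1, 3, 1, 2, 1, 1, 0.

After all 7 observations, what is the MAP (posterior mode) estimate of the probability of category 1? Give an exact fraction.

obs 1: x=1 → posterior Dirichlet(2, 15/4, 9/5, 12/5)
obs 2: x=3 → posterior Dirichlet(2, 15/4, 9/5, 17/5)
obs 3: x=1 → posterior Dirichlet(2, 19/4, 9/5, 17/5)
obs 4: x=2 → posterior Dirichlet(2, 19/4, 14/5, 17/5)
obs 5: x=1 → posterior Dirichlet(2, 23/4, 14/5, 17/5)
obs 6: x=1 → posterior Dirichlet(2, 27/4, 14/5, 17/5)
obs 7: x=0 → posterior Dirichlet(3, 27/4, 14/5, 17/5)

115/239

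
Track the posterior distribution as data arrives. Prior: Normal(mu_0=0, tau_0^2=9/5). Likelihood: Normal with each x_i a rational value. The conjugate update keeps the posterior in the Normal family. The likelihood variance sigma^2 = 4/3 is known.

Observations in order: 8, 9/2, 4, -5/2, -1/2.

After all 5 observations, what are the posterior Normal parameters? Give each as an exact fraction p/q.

obs 1: x=8 → posterior Normal(216/47, 36/47)
obs 2: x=9/2 → posterior Normal(675/148, 18/37)
obs 3: x=4 → posterior Normal(891/202, 36/101)
obs 4: x=-5/2 → posterior Normal(189/64, 9/32)
obs 5: x=-1/2 → posterior Normal(729/310, 36/155)

mu_0=729/310, tau_0^2=36/155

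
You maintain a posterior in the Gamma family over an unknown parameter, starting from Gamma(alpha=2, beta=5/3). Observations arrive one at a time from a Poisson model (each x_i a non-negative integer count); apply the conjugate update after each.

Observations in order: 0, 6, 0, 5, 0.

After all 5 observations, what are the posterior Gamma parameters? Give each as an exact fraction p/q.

alpha=13, beta=20/3

obs 1: x=0 → posterior Gamma(2, 8/3)
obs 2: x=6 → posterior Gamma(8, 11/3)
obs 3: x=0 → posterior Gamma(8, 14/3)
obs 4: x=5 → posterior Gamma(13, 17/3)
obs 5: x=0 → posterior Gamma(13, 20/3)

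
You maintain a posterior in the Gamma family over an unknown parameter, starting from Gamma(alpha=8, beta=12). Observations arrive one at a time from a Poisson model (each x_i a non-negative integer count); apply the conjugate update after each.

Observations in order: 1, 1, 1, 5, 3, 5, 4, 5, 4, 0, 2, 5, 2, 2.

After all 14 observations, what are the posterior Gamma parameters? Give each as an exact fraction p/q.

alpha=48, beta=26

obs 1: x=1 → posterior Gamma(9, 13)
obs 2: x=1 → posterior Gamma(10, 14)
obs 3: x=1 → posterior Gamma(11, 15)
obs 4: x=5 → posterior Gamma(16, 16)
obs 5: x=3 → posterior Gamma(19, 17)
obs 6: x=5 → posterior Gamma(24, 18)
obs 7: x=4 → posterior Gamma(28, 19)
obs 8: x=5 → posterior Gamma(33, 20)
obs 9: x=4 → posterior Gamma(37, 21)
obs 10: x=0 → posterior Gamma(37, 22)
obs 11: x=2 → posterior Gamma(39, 23)
obs 12: x=5 → posterior Gamma(44, 24)
obs 13: x=2 → posterior Gamma(46, 25)
obs 14: x=2 → posterior Gamma(48, 26)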